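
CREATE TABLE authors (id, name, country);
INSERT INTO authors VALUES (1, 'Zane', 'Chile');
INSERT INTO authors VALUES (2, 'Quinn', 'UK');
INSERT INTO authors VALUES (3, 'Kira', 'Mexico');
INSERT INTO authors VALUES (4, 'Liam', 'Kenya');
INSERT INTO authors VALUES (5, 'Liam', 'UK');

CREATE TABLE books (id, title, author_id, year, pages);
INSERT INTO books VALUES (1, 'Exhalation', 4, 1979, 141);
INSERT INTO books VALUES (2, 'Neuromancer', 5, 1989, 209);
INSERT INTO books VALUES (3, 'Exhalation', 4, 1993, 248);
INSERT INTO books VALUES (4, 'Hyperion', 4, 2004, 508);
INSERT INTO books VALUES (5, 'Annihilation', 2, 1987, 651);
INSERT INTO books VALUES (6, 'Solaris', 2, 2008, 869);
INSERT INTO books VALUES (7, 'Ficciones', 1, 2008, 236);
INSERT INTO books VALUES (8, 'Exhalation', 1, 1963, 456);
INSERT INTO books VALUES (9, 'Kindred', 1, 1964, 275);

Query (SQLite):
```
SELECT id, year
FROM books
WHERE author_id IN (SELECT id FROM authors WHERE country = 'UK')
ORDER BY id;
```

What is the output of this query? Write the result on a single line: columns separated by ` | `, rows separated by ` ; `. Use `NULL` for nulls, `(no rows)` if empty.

2 | 1989 ; 5 | 1987 ; 6 | 2008

Inner query: authors.id where country = 'UK'.
Outer: keep books rows whose author_id is in that set.
Inner query → {2, 5}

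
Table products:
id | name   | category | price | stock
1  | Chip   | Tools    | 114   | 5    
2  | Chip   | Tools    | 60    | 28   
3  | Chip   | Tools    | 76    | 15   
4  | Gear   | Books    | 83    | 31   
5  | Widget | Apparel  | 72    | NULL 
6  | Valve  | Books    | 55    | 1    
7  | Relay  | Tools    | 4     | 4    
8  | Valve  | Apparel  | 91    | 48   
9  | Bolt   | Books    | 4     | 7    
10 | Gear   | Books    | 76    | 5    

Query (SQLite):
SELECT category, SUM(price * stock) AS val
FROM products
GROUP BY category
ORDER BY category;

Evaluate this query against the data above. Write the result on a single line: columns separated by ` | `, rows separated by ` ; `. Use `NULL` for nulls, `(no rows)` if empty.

For each row compute price * stock.
Group by category; take SUM of the expression per group.
  Apparel: ids {5, 8} → SUM(price * stock)=4368
  Books: ids {4, 6, 9, 10} → SUM(price * stock)=3036
  Tools: ids {1, 2, 3, 7} → SUM(price * stock)=3406

Apparel | 4368 ; Books | 3036 ; Tools | 3406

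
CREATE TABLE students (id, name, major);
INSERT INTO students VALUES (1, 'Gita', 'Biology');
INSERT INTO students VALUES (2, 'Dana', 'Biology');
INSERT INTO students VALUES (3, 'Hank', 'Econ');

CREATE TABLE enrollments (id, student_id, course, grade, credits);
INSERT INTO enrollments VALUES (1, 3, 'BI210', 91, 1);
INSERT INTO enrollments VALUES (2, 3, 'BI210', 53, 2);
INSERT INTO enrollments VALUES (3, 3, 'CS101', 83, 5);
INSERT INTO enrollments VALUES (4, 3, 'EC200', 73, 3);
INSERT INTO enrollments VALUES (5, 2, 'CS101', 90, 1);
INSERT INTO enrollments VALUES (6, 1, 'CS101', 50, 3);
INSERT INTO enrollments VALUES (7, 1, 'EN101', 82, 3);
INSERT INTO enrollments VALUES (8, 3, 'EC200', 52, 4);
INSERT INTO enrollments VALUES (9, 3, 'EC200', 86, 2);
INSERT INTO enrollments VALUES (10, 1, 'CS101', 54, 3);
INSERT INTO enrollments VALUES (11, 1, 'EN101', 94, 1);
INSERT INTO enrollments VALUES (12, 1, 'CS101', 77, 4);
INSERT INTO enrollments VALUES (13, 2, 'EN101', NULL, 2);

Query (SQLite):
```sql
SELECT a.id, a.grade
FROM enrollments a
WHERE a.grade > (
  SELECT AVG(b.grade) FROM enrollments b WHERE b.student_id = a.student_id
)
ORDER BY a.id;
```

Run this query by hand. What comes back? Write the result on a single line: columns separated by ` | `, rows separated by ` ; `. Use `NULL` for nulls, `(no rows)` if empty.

1 | 91 ; 3 | 83 ; 7 | 82 ; 9 | 86 ; 11 | 94 ; 12 | 77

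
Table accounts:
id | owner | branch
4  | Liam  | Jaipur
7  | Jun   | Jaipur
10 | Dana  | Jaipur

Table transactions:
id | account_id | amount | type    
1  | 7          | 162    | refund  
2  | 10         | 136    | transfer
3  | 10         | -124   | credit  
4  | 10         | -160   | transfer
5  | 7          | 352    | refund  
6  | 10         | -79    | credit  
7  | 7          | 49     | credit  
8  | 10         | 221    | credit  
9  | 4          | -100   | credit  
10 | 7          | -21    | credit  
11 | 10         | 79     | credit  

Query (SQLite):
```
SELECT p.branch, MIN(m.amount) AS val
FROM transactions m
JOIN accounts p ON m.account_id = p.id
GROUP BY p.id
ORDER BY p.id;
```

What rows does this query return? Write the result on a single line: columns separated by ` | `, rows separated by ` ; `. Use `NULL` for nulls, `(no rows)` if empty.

Jaipur | -100 ; Jaipur | -21 ; Jaipur | -160

Join each transactions row to its accounts via account_id.
Group joined rows by accounts.id; compute MIN(m.amount) per group.
  4: ids {9} → MIN(m.amount)=-100
  7: ids {1, 5, 7, 10} → MIN(m.amount)=-21
  10: ids {2, 3, 4, 6, 8, 11} → MIN(m.amount)=-160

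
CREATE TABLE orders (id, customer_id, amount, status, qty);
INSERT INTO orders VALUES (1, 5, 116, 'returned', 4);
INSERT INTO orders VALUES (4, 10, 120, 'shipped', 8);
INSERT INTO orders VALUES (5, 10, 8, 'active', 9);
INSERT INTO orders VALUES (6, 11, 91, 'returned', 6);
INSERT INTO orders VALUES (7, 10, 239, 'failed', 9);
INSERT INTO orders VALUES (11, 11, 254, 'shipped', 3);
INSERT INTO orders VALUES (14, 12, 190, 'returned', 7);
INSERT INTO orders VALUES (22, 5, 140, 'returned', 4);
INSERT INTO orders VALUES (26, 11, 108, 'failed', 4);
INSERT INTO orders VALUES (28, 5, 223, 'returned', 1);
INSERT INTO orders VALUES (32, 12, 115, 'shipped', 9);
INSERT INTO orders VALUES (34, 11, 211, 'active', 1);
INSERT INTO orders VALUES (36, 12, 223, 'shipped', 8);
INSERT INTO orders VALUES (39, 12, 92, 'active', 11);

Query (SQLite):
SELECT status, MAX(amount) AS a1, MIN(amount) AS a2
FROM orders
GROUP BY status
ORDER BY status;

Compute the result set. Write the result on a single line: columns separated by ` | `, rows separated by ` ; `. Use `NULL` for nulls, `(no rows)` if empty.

active | 211 | 8 ; failed | 239 | 108 ; returned | 223 | 91 ; shipped | 254 | 115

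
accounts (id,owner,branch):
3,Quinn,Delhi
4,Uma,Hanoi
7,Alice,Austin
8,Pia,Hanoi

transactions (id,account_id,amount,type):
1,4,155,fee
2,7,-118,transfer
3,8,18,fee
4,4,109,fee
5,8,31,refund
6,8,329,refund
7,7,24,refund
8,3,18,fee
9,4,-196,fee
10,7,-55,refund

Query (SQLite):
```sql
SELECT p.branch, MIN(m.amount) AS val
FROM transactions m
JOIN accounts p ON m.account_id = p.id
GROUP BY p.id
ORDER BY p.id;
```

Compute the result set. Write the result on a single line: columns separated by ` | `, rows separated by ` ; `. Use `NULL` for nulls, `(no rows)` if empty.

Delhi | 18 ; Hanoi | -196 ; Austin | -118 ; Hanoi | 18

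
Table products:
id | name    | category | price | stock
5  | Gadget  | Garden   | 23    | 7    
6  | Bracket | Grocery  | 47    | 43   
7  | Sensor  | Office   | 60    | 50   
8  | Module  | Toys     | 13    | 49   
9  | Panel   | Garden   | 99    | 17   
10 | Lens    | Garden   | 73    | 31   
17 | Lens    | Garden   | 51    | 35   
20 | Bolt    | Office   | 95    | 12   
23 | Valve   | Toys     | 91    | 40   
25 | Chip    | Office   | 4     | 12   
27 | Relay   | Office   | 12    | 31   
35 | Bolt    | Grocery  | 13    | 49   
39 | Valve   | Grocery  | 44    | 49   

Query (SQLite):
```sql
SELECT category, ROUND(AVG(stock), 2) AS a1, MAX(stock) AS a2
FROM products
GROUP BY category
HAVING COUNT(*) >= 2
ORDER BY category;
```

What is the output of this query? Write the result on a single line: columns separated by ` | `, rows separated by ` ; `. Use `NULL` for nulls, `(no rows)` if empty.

Group products by category.
Per group compute: ROUND(AVG(stock), 2), MAX(stock).
HAVING: drop groups with fewer than 2 rows.
  Garden: ids {5, 9, 10, 17} → ROUND(AVG(stock), 2)=22.5, MAX(stock)=35
  Grocery: ids {6, 35, 39} → ROUND(AVG(stock), 2)=47, MAX(stock)=49
  Office: ids {7, 20, 25, 27} → ROUND(AVG(stock), 2)=26.25, MAX(stock)=50
  Toys: ids {8, 23} → ROUND(AVG(stock), 2)=44.5, MAX(stock)=49

Garden | 22.5 | 35 ; Grocery | 47 | 49 ; Office | 26.25 | 50 ; Toys | 44.5 | 49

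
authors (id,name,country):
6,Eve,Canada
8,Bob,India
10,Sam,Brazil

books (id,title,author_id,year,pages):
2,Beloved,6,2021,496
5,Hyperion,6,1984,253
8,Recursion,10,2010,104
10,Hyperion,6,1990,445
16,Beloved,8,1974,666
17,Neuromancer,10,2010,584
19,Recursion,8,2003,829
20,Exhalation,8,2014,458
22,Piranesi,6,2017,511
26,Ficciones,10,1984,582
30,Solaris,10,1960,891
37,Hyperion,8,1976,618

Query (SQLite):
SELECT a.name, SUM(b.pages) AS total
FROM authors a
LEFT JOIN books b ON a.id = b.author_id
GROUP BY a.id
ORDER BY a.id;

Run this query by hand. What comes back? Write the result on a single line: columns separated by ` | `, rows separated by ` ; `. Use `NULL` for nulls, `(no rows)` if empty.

LEFT JOIN keeps every authors row; unmatched ones get NULL for books columns.
Group by authors.id and compute SUM(b.pages). SUM over an all-NULL group is NULL.
  6: ids {2, 5, 10, 22} → SUM(b.pages)=1705
  8: ids {16, 19, 20, 37} → SUM(b.pages)=2571
  10: ids {8, 17, 26, 30} → SUM(b.pages)=2161

Eve | 1705 ; Bob | 2571 ; Sam | 2161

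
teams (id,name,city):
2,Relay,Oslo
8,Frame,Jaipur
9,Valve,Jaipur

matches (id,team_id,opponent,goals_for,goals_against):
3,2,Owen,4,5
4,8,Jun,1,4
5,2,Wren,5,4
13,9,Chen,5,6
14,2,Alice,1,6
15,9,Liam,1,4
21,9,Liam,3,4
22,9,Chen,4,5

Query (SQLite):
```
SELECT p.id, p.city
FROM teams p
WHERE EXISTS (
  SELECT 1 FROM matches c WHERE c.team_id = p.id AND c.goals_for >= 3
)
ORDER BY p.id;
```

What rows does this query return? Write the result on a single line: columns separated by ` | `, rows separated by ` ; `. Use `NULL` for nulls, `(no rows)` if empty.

2 | Oslo ; 9 | Jaipur

For each teams row, check whether any matches with matching team_id has goals_for >= 3.
Keep rows where that is true.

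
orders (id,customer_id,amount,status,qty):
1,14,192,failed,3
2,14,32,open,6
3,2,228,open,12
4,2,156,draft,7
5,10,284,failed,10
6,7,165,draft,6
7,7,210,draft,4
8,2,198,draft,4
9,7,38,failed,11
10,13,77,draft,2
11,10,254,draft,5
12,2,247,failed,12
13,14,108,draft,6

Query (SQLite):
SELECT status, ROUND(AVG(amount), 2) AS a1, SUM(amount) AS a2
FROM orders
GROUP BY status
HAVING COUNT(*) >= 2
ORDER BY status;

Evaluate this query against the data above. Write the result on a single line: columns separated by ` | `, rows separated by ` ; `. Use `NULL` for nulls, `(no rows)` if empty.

draft | 166.86 | 1168 ; failed | 190.25 | 761 ; open | 130 | 260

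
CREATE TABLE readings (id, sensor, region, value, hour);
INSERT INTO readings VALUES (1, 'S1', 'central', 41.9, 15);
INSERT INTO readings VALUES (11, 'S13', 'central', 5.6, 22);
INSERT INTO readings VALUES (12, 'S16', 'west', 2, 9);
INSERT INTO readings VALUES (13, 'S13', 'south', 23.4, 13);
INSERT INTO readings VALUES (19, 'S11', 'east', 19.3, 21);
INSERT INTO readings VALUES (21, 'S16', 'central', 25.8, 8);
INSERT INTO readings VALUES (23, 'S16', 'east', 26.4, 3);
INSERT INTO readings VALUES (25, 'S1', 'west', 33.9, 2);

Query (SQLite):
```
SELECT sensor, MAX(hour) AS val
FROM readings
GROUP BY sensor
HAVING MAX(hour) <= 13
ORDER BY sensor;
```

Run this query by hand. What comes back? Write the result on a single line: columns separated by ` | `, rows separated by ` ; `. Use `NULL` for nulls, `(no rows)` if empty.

Partition readings by sensor; compute MAX(hour) within each group.
HAVING: keep groups where MAX(hour) <= 13.
  S1: ids {1, 25} → MAX(hour)=15
  S11: ids {19} → MAX(hour)=21
  S13: ids {11, 13} → MAX(hour)=22
  S16: ids {12, 21, 23} → MAX(hour)=9

S16 | 9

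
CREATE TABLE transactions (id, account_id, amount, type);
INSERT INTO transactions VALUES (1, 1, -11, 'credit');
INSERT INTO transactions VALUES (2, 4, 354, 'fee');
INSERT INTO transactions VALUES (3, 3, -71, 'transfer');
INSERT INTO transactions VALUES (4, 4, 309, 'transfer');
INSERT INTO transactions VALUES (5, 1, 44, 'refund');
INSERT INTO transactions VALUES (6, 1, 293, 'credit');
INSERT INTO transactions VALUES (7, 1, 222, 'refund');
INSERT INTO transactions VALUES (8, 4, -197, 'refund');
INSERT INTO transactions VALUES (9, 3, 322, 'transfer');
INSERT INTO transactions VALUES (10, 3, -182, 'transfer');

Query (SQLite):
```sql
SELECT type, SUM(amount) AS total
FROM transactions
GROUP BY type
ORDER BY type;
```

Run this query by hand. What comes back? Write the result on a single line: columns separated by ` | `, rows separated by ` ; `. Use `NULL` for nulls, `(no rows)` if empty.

Partition transactions by type; compute SUM(amount) within each group.
  credit: ids {1, 6} → SUM(amount)=282
  fee: ids {2} → SUM(amount)=354
  refund: ids {5, 7, 8} → SUM(amount)=69
  transfer: ids {3, 4, 9, 10} → SUM(amount)=378

credit | 282 ; fee | 354 ; refund | 69 ; transfer | 378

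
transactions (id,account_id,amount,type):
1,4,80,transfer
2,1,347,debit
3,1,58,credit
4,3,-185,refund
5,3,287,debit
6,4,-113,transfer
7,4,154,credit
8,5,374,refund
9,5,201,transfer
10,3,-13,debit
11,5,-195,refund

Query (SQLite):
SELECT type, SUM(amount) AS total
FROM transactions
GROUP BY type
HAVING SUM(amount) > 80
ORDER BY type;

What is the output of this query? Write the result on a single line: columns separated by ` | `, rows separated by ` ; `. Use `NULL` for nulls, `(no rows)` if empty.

credit | 212 ; debit | 621 ; transfer | 168

Partition transactions by type; compute SUM(amount) within each group.
HAVING: keep groups where SUM(amount) > 80.
  credit: ids {3, 7} → SUM(amount)=212
  debit: ids {2, 5, 10} → SUM(amount)=621
  refund: ids {4, 8, 11} → SUM(amount)=-6
  transfer: ids {1, 6, 9} → SUM(amount)=168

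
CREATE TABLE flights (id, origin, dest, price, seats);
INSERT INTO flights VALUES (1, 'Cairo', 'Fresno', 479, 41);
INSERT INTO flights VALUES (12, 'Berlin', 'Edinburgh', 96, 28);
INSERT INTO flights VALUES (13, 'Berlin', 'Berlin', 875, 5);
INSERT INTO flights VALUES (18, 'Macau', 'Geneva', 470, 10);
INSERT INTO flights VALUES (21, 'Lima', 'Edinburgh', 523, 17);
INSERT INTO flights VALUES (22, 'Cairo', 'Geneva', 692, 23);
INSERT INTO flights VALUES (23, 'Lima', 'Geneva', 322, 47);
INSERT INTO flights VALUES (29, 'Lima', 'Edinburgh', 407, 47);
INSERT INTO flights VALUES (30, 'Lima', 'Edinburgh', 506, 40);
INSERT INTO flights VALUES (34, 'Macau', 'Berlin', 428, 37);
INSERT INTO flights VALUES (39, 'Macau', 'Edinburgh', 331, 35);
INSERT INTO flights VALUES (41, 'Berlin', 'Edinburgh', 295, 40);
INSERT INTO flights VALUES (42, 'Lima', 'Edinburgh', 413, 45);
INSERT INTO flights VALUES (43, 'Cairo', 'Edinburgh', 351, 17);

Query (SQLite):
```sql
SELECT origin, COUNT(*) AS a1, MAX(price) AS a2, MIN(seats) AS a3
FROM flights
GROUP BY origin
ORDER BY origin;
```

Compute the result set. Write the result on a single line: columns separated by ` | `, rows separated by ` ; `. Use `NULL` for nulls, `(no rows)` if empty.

Berlin | 3 | 875 | 5 ; Cairo | 3 | 692 | 17 ; Lima | 5 | 523 | 17 ; Macau | 3 | 470 | 10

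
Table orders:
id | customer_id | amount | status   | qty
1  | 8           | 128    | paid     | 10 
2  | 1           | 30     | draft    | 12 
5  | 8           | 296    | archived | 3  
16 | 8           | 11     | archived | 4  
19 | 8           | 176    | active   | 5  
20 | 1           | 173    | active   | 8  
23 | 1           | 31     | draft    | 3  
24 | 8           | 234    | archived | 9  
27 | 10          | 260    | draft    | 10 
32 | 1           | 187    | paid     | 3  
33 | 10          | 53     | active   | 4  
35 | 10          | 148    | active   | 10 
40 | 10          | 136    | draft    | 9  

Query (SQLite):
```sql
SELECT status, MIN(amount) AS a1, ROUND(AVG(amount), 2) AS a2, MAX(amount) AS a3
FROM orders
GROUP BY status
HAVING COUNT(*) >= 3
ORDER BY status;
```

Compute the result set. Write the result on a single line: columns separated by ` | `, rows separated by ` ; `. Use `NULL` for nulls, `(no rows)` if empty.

Group orders by status.
Per group compute: MIN(amount), ROUND(AVG(amount), 2), MAX(amount).
HAVING: drop groups with fewer than 3 rows.
  active: ids {19, 20, 33, 35} → MIN(amount)=53, ROUND(AVG(amount), 2)=137.5, MAX(amount)=176
  archived: ids {5, 16, 24} → MIN(amount)=11, ROUND(AVG(amount), 2)=180.33, MAX(amount)=296
  draft: ids {2, 23, 27, 40} → MIN(amount)=30, ROUND(AVG(amount), 2)=114.25, MAX(amount)=260
  paid: ids {1, 32} → MIN(amount)=128, ROUND(AVG(amount), 2)=157.5, MAX(amount)=187

active | 53 | 137.5 | 176 ; archived | 11 | 180.33 | 296 ; draft | 30 | 114.25 | 260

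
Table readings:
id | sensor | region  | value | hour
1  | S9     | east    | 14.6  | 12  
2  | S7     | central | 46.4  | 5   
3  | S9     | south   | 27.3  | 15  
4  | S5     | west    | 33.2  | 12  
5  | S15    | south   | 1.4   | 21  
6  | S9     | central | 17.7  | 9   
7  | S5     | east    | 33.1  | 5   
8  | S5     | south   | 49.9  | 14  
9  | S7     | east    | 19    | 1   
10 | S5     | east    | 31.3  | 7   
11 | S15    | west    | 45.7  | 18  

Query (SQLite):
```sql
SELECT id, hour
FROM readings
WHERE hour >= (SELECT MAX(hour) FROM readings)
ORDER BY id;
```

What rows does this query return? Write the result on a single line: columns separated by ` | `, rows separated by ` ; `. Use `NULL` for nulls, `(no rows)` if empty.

Scalar subquery: MAX(hour) over all readings rows = 21.
Keep rows where hour >= that value.

5 | 21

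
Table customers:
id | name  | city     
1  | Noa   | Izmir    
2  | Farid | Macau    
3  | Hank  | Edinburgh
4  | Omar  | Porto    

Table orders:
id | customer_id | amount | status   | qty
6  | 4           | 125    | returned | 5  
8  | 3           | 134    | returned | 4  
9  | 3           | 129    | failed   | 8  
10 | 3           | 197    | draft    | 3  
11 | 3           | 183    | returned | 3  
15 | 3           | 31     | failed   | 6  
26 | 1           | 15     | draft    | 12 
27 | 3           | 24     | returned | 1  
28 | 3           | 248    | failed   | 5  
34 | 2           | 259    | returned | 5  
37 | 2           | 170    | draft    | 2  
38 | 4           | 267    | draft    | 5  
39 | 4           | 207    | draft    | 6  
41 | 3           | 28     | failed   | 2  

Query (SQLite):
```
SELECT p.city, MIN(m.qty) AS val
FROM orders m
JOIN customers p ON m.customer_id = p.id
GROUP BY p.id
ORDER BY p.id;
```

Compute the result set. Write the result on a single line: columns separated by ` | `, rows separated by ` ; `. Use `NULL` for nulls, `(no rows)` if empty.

Join each orders row to its customers via customer_id.
Group joined rows by customers.id; compute MIN(m.qty) per group.
  1: ids {26} → MIN(m.qty)=12
  2: ids {34, 37} → MIN(m.qty)=2
  3: ids {8, 9, 10, 11, 15, 27, 28, 41} → MIN(m.qty)=1
  4: ids {6, 38, 39} → MIN(m.qty)=5

Izmir | 12 ; Macau | 2 ; Edinburgh | 1 ; Porto | 5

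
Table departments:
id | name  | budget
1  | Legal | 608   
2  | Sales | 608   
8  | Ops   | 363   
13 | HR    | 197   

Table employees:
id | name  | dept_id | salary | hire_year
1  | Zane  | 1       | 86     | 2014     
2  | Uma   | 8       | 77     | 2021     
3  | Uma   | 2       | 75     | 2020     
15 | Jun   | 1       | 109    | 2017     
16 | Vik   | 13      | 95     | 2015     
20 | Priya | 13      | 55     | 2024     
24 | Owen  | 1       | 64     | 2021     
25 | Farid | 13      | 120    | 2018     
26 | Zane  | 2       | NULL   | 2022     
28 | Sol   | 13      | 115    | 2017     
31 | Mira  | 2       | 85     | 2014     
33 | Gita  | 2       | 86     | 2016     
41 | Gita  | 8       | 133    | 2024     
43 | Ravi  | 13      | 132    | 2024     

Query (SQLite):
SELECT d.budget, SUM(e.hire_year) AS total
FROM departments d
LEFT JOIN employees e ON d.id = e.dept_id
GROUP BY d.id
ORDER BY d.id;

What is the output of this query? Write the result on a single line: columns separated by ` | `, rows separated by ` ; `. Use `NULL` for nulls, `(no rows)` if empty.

608 | 6052 ; 608 | 8072 ; 363 | 4045 ; 197 | 10098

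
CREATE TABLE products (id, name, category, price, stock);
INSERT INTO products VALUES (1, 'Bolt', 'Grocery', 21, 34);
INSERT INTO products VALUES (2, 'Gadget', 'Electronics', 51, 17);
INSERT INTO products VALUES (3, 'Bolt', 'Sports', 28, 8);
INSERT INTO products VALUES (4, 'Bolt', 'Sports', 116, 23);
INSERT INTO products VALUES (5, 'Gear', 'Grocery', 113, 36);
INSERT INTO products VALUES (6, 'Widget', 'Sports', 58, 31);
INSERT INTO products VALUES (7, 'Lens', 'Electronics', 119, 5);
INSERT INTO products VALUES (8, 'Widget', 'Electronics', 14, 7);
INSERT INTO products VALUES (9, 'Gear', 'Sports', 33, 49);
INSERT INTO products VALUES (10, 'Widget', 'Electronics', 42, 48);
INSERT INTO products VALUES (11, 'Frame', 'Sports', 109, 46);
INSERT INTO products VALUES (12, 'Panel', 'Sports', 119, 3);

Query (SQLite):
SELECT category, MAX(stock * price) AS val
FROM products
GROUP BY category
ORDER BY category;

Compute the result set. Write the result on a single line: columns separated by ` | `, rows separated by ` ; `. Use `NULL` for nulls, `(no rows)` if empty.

For each row compute stock * price.
Group by category; take MAX of the expression per group.
  Electronics: ids {2, 7, 8, 10} → MAX(stock * price)=2016
  Grocery: ids {1, 5} → MAX(stock * price)=4068
  Sports: ids {3, 4, 6, 9, 11, 12} → MAX(stock * price)=5014

Electronics | 2016 ; Grocery | 4068 ; Sports | 5014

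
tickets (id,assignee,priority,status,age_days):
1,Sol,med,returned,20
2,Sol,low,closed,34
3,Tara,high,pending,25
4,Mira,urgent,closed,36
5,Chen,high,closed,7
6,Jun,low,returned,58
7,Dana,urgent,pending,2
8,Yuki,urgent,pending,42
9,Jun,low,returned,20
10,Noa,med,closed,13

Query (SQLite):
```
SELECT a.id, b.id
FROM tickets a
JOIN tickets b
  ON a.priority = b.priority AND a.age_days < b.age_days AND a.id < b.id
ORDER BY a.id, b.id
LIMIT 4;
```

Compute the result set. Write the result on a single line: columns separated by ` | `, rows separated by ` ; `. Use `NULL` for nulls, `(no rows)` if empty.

2 | 6 ; 4 | 8 ; 7 | 8

Pairs (a,b) with same priority, a.age_days < b.age_days, a.id < b.id.
priority groups: high:{3,5} low:{2,6,9} med:{1,10} urgent:{4,7,8}
Ordered by (a.id, b.id); first 4.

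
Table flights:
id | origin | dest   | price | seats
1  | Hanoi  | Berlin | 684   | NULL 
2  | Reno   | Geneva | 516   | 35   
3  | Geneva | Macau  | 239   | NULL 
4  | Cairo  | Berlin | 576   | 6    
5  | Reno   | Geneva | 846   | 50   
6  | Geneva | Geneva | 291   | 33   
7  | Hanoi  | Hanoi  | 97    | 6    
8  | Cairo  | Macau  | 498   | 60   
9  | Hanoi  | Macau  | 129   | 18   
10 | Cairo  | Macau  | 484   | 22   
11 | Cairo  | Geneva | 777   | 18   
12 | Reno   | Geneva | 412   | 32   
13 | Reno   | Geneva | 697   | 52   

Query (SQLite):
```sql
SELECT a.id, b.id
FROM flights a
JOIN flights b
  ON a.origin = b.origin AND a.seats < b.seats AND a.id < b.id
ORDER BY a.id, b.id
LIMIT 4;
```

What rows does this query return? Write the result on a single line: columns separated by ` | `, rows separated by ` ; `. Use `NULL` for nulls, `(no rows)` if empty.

Pairs (a,b) with same origin, a.seats < b.seats, a.id < b.id.
origin groups: Cairo:{4,8,10,11} Geneva:{3,6} Hanoi:{1,7,9} Reno:{2,5,12,13}
Ordered by (a.id, b.id); first 4.

2 | 5 ; 2 | 13 ; 4 | 8 ; 4 | 10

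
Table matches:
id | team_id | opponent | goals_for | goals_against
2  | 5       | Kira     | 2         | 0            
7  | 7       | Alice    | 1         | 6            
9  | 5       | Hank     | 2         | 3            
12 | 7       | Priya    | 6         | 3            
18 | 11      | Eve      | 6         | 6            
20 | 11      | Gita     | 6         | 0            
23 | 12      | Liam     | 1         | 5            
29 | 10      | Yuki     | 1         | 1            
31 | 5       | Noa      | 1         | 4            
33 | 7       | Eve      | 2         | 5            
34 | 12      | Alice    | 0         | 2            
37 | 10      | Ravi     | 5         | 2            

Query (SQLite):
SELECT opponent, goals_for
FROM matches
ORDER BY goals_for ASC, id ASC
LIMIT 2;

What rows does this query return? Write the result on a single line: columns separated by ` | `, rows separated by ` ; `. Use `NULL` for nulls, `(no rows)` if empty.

Sort by goals_for asc, tiebreak id asc: (0, id=34), (1, id=7), (1, id=23), (1, id=29), (1, id=31) …. Take first 2.

Alice | 0 ; Alice | 1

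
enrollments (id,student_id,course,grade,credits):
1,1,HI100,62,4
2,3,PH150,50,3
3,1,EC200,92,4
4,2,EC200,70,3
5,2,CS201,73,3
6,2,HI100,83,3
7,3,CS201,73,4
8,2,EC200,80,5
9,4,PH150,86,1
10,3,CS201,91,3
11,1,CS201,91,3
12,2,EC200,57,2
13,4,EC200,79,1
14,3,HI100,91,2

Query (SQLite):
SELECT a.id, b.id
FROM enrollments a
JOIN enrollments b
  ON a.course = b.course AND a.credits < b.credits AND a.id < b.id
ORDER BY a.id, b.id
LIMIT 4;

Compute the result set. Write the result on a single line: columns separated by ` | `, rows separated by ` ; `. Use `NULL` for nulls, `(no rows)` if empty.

Pairs (a,b) with same course, a.credits < b.credits, a.id < b.id.
course groups: CS201:{5,7,10,11} EC200:{3,4,8,12,13} HI100:{1,6,14} PH150:{2,9}
Ordered by (a.id, b.id); first 4.

3 | 8 ; 4 | 8 ; 5 | 7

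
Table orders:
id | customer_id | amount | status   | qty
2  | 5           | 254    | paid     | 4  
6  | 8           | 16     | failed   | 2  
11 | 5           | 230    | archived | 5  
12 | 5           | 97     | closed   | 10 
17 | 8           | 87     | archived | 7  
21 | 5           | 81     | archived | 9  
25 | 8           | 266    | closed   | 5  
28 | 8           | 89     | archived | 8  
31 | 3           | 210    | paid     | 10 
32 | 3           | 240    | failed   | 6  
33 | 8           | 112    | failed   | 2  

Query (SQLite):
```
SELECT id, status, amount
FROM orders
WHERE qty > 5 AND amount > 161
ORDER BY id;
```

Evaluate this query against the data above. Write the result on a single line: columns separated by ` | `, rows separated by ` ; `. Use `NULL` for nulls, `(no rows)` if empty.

qty > 5: ids {12, 17, 21, 28, 31, 32}
amount > 161: ids {2, 11, 25, 31, 32}
Combine with AND.

31 | paid | 210 ; 32 | failed | 240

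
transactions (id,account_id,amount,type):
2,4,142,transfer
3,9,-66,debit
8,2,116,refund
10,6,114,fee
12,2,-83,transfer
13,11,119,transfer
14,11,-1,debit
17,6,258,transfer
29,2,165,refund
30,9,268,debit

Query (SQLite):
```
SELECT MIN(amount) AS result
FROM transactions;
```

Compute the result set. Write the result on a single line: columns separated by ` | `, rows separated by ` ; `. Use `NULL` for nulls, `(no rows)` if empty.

-83

All amount values: [142, -66, 116, 114, -83, 119, -1, 258, 165, 268].
MIN of non-NULL values = -83.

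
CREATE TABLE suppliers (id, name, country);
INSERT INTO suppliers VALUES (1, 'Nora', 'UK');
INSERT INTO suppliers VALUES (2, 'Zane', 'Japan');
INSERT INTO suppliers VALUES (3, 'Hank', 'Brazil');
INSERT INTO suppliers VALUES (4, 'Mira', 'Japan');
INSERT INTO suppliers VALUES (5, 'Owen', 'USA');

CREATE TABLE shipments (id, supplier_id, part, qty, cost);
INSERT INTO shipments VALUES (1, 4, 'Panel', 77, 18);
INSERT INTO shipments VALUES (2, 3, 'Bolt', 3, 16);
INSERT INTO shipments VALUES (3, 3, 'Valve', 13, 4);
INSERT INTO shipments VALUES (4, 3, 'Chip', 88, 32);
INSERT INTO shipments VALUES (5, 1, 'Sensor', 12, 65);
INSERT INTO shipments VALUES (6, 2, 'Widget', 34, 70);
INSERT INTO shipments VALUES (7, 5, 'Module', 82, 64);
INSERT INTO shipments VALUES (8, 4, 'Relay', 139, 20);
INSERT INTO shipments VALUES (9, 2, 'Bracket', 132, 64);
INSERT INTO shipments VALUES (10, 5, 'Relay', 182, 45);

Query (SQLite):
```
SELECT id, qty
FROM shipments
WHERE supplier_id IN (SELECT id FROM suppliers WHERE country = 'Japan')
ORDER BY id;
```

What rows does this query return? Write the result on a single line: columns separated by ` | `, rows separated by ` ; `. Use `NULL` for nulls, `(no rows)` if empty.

Inner query: suppliers.id where country = 'Japan'.
Outer: keep shipments rows whose supplier_id is in that set.
Inner query → {2, 4}

1 | 77 ; 6 | 34 ; 8 | 139 ; 9 | 132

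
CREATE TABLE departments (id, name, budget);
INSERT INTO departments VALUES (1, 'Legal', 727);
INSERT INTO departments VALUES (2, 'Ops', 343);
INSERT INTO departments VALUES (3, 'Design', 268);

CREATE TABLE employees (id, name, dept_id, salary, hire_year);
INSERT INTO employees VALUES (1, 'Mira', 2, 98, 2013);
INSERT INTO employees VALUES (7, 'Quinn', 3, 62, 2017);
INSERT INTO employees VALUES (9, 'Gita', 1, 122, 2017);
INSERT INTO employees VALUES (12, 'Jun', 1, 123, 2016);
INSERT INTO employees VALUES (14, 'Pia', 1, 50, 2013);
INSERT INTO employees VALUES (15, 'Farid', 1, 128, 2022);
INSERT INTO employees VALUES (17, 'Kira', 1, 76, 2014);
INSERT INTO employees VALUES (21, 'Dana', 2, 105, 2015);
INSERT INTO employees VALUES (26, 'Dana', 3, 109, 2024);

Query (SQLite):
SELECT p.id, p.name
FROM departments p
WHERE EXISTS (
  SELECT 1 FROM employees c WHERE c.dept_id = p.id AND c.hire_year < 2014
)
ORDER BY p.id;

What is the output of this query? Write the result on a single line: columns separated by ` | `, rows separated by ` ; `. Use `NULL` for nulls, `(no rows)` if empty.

1 | Legal ; 2 | Ops

For each departments row, check whether any employees with matching dept_id has hire_year < 2014.
Keep rows where that is true.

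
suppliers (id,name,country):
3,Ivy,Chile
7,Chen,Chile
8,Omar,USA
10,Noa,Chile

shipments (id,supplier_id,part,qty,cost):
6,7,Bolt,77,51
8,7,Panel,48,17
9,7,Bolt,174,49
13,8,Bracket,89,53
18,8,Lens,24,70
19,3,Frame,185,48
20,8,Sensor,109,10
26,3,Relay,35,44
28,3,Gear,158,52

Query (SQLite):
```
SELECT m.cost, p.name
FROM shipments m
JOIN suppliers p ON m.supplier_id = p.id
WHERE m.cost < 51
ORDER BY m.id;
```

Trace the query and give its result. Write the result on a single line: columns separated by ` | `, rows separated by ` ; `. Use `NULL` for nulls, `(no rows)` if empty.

17 | Chen ; 49 | Chen ; 48 | Ivy ; 10 | Omar ; 44 | Ivy

Each shipments row matches the suppliers row where supplier_id = suppliers.id.
Then keep rows with m.cost < 51.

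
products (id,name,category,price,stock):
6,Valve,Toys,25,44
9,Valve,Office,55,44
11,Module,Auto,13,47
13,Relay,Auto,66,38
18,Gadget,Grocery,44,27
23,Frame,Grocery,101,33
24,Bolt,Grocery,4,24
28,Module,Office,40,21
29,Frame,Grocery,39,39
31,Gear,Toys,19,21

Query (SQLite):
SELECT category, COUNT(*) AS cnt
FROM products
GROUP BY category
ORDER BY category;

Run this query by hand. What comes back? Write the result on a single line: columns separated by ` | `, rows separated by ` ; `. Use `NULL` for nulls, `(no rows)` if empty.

Partition products by category; compute COUNT(*) within each group.
  Auto: ids {11, 13} → COUNT(*)=2
  Grocery: ids {18, 23, 24, 29} → COUNT(*)=4
  Office: ids {9, 28} → COUNT(*)=2
  Toys: ids {6, 31} → COUNT(*)=2

Auto | 2 ; Grocery | 4 ; Office | 2 ; Toys | 2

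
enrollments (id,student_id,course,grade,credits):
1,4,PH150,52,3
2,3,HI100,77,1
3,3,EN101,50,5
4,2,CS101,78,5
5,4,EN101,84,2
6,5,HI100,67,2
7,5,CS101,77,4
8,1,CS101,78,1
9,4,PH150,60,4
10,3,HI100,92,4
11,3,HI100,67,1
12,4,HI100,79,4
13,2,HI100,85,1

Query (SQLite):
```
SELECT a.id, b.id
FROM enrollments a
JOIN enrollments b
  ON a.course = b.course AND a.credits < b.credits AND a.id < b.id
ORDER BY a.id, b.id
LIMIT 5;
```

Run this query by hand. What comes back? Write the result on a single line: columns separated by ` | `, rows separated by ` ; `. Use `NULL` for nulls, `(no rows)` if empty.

1 | 9 ; 2 | 6 ; 2 | 10 ; 2 | 12 ; 6 | 10

Pairs (a,b) with same course, a.credits < b.credits, a.id < b.id.
course groups: CS101:{4,7,8} EN101:{3,5} HI100:{2,6,10,11,12,13} PH150:{1,9}
Ordered by (a.id, b.id); first 5.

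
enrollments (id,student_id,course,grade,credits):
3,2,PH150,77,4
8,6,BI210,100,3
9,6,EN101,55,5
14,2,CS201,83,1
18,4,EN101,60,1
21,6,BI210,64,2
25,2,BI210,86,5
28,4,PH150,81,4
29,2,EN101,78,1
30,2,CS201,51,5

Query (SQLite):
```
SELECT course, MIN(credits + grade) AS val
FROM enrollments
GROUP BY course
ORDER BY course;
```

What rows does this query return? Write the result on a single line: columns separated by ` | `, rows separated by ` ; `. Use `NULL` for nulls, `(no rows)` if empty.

BI210 | 66 ; CS201 | 56 ; EN101 | 60 ; PH150 | 81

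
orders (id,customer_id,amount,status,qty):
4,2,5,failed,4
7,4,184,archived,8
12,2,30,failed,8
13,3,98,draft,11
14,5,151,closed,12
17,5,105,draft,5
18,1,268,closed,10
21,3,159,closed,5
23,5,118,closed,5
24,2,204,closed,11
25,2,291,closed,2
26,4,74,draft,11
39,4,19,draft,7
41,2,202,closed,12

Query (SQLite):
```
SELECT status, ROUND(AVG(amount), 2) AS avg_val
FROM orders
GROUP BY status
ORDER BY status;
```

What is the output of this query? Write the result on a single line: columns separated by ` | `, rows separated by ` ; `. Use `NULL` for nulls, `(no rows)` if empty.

archived | 184 ; closed | 199 ; draft | 74 ; failed | 17.5

Partition orders by status; compute ROUND(AVG(amount), 2) within each group.
  archived: ids {7} → ROUND(AVG(amount), 2)=184
  closed: ids {14, 18, 21, 23, 24, 25, 41} → ROUND(AVG(amount), 2)=199
  draft: ids {13, 17, 26, 39} → ROUND(AVG(amount), 2)=74
  failed: ids {4, 12} → ROUND(AVG(amount), 2)=17.5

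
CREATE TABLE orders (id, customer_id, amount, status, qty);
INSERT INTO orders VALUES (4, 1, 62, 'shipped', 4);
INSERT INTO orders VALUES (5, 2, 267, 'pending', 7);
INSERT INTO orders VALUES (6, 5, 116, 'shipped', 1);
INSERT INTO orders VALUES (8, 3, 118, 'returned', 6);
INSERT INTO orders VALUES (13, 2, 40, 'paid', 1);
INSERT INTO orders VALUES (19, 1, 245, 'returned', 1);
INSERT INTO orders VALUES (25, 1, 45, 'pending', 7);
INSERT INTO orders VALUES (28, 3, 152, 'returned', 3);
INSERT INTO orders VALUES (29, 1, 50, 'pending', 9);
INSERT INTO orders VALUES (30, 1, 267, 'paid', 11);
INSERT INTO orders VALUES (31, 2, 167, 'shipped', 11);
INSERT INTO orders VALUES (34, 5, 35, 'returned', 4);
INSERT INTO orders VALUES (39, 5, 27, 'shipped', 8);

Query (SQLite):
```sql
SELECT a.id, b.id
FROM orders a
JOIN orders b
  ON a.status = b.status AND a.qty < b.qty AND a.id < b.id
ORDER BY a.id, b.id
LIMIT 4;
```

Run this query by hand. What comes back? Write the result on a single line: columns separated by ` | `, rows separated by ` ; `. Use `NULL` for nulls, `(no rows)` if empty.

4 | 31 ; 4 | 39 ; 5 | 29 ; 6 | 31

Pairs (a,b) with same status, a.qty < b.qty, a.id < b.id.
status groups: paid:{13,30} pending:{5,25,29} returned:{8,19,28,34} shipped:{4,6,31,39}
Ordered by (a.id, b.id); first 4.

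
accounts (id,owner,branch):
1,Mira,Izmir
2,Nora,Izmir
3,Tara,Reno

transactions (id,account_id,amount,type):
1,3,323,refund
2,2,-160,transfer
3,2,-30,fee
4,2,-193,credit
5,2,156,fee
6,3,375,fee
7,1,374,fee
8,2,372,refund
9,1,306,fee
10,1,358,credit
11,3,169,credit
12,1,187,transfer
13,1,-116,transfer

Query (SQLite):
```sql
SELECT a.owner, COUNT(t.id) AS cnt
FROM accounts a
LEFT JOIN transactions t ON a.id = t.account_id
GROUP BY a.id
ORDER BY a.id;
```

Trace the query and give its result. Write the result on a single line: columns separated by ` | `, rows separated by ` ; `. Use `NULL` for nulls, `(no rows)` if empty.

Mira | 5 ; Nora | 5 ; Tara | 3

LEFT JOIN keeps every accounts row; unmatched ones get NULL for transactions columns.
Group by accounts.id and compute COUNT(t.id). COUNT(col) of an all-NULL group is 0.
  1: ids {7, 9, 10, 12, 13} → COUNT(t.id)=5
  2: ids {2, 3, 4, 5, 8} → COUNT(t.id)=5
  3: ids {1, 6, 11} → COUNT(t.id)=3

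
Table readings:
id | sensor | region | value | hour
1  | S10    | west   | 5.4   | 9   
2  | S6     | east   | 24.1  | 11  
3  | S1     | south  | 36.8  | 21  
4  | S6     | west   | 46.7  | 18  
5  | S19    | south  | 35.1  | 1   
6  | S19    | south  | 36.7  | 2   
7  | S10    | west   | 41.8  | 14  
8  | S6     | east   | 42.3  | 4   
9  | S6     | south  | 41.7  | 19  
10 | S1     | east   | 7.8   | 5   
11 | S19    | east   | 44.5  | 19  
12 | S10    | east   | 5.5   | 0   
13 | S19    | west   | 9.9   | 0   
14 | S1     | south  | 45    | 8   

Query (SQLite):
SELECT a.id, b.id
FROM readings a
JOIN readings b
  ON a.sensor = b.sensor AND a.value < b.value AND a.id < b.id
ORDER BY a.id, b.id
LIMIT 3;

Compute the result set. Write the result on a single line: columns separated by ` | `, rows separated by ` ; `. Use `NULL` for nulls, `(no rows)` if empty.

1 | 7 ; 1 | 12 ; 2 | 4

Pairs (a,b) with same sensor, a.value < b.value, a.id < b.id.
sensor groups: S1:{3,10,14} S10:{1,7,12} S19:{5,6,11,13} S6:{2,4,8,9}
Ordered by (a.id, b.id); first 3.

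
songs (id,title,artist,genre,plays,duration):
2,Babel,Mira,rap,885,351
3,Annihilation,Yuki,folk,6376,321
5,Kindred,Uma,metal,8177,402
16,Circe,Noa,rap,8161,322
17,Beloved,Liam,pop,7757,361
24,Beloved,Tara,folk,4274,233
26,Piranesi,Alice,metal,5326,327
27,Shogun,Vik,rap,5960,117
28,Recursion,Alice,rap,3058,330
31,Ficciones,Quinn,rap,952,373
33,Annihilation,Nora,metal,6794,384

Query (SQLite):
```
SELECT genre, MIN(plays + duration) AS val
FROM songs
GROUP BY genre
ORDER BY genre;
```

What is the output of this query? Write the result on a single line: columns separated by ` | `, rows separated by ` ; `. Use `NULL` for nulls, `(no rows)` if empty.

folk | 4507 ; metal | 5653 ; pop | 8118 ; rap | 1236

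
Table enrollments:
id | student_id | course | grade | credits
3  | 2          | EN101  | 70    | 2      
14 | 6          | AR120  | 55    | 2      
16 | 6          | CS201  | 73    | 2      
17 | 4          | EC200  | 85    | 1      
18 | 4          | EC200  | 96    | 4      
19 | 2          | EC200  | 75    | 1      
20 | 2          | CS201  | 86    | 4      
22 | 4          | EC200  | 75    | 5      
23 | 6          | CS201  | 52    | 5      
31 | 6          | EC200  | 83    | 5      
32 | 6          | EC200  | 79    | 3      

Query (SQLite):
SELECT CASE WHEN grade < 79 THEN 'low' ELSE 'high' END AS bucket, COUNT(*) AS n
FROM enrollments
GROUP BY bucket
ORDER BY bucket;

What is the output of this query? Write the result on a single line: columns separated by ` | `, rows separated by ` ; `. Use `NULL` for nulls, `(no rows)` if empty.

high | 5 ; low | 6

Bucket rows by grade < 79 → 'low' else 'high'; count each bucket.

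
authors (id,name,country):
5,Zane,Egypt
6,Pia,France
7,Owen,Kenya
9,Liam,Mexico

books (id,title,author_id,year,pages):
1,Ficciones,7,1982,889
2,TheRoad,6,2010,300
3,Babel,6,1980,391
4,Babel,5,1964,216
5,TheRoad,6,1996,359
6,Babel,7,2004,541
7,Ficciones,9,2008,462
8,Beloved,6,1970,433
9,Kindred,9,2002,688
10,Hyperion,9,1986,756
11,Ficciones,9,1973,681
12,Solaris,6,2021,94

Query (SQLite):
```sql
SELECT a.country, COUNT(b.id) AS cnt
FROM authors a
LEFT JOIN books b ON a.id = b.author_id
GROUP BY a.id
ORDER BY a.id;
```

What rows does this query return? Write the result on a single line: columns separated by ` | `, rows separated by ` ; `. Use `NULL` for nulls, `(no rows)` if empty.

LEFT JOIN keeps every authors row; unmatched ones get NULL for books columns.
Group by authors.id and compute COUNT(b.id). COUNT(col) of an all-NULL group is 0.
  5: ids {4} → COUNT(b.id)=1
  6: ids {2, 3, 5, 8, 12} → COUNT(b.id)=5
  7: ids {1, 6} → COUNT(b.id)=2
  9: ids {7, 9, 10, 11} → COUNT(b.id)=4

Egypt | 1 ; France | 5 ; Kenya | 2 ; Mexico | 4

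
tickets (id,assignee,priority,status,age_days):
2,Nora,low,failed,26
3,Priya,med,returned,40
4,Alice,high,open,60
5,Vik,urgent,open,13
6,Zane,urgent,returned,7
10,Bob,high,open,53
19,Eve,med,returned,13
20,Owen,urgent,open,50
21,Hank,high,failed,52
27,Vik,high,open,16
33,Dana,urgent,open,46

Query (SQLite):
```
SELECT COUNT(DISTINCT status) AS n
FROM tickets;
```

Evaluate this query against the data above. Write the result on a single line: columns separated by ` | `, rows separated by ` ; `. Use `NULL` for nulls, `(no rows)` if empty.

3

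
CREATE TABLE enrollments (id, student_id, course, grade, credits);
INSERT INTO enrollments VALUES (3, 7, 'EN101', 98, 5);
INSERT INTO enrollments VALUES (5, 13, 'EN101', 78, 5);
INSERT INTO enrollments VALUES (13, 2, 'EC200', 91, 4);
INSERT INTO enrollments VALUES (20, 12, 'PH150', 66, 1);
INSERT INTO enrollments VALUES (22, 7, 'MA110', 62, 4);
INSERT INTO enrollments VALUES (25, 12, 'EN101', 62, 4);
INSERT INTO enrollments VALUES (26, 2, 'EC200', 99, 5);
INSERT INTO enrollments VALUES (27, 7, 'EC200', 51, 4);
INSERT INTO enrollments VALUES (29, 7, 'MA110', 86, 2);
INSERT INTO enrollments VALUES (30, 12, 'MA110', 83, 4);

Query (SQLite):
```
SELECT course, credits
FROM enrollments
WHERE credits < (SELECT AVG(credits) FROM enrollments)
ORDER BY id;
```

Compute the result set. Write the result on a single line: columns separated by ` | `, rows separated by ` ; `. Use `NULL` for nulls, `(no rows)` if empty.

PH150 | 1 ; MA110 | 2

Scalar subquery: AVG(credits) over all enrollments rows = 3.8.
Keep rows where credits < that value.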